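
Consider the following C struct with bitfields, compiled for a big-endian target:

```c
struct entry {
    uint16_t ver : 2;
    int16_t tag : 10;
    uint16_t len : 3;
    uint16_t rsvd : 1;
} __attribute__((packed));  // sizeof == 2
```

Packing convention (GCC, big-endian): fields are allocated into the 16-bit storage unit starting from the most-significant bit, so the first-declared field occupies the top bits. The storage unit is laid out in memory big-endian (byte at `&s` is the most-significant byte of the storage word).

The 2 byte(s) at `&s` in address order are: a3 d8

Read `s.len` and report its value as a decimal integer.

[0]=0xa3 [1]=0xd8 (big-endian) → word 0xa3d8
ver [14+:2] = (word>>14) & 0x3 = 2
tag [4+:10] = (word>>4) & 0x3ff = 573
len [1+:3] = (word>>1) & 0x7 = 4  ←
rsvd [0+:1] = (word>>0) & 0x1 = 0

4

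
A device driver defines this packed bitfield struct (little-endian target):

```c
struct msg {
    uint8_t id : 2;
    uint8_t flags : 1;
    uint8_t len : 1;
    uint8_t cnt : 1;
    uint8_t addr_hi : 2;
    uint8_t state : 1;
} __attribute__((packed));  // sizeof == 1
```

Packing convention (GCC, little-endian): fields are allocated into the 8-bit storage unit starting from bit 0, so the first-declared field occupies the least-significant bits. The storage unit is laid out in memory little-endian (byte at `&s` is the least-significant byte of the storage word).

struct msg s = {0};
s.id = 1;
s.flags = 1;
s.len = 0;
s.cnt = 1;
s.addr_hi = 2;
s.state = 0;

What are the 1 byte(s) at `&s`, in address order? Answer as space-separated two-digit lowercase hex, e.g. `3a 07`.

[0+:2] id=1 & 0x3 = 0x1; word=0x01
[2+:1] flags=1 & 0x1 = 0x1; word=0x05
[3+:1] len=0 & 0x1 = 0x0; word=0x05
[4+:1] cnt=1 & 0x1 = 0x1; word=0x15
[5+:2] addr_hi=2 & 0x3 = 0x2; word=0x55
[7+:1] state=0 & 0x1 = 0x0; word=0x55
word = 0x55 → little-endian bytes:
  [0]=0x55

55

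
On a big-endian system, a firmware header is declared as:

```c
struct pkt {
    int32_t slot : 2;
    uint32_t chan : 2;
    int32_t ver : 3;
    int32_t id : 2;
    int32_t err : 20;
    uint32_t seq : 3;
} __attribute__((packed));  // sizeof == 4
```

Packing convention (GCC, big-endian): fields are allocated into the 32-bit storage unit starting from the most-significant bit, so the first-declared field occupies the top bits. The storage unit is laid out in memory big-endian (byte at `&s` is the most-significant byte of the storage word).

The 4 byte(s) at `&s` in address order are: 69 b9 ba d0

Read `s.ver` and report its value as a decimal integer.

-4

[0]=0x69 [1]=0xb9 [2]=0xba [3]=0xd0 (big-endian) → word 0x69b9bad0
slot [30+:2] = (word>>30) & 0x3 = 1
chan [28+:2] = (word>>28) & 0x3 = 2
ver [25+:3] = (word>>25) & 0x7 = 4  ←
id [23+:2] = (word>>23) & 0x3 = 3
err [3+:20] = (word>>3) & 0xfffff = 472922
seq [0+:3] = (word>>0) & 0x7 = 0
ver signed 3b, MSB=1: 4 - 8 = -4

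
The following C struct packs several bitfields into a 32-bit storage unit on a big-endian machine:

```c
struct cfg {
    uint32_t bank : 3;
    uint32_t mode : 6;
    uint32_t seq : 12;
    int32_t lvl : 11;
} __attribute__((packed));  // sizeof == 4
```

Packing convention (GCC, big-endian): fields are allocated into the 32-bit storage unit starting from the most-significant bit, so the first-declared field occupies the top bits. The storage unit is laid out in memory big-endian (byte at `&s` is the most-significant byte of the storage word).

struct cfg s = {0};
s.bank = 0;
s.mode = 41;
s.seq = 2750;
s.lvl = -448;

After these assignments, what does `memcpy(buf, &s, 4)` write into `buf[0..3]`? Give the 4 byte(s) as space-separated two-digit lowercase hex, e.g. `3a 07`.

bank:3 = 0 → 0x0 << 29 → word 0x00000000
mode:6 = 41 → 0x29 << 23 → word 0x14800000
seq:12 = 2750 → 0xabe << 11 → word 0x14d5f000
lvl:11 = -448 → 0x640 << 0 → word 0x14d5f640
word = 0x14d5f640 → big-endian bytes:
  [0]=0x14  [1]=0xd5  [2]=0xf6  [3]=0x40

14 d5 f6 40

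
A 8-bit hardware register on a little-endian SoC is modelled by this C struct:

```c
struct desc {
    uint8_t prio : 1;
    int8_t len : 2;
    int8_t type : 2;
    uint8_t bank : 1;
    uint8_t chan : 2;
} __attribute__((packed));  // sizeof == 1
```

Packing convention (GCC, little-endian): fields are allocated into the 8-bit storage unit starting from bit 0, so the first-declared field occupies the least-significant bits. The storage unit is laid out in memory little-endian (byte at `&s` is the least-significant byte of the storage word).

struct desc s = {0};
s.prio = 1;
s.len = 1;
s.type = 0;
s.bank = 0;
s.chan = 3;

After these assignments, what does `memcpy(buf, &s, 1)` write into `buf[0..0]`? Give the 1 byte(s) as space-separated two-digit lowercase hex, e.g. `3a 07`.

prio (1b) val=1 bits=0x1 at bit 0: 0x01
len (2b) val=1 bits=0x1 at bit 1: 0x03
type (2b) val=0 bits=0x0 at bit 3: 0x03
bank (1b) val=0 bits=0x0 at bit 5: 0x03
chan (2b) val=3 bits=0x3 at bit 6: 0xc3
word = 0xc3 → little-endian bytes:
  [0]=0xc3

c3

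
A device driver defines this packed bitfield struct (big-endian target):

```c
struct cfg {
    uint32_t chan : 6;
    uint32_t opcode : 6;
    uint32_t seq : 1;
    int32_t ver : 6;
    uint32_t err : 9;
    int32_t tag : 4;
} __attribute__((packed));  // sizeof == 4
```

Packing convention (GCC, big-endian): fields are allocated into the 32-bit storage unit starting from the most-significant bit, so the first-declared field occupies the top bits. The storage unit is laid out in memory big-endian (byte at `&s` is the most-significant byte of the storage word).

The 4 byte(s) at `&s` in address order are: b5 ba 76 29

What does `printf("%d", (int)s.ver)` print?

[0]=0xb5 [1]=0xba [2]=0x76 [3]=0x29 (big-endian) → word 0xb5ba7629
chan [26+:6] = (word>>26) & 0x3f = 45
opcode [20+:6] = (word>>20) & 0x3f = 27
seq [19+:1] = (word>>19) & 0x1 = 1
ver [13+:6] = (word>>13) & 0x3f = 19  ←
err [4+:9] = (word>>4) & 0x1ff = 354
tag [0+:4] = (word>>0) & 0xf = 9
ver signed 6b, MSB=0: value = 19

19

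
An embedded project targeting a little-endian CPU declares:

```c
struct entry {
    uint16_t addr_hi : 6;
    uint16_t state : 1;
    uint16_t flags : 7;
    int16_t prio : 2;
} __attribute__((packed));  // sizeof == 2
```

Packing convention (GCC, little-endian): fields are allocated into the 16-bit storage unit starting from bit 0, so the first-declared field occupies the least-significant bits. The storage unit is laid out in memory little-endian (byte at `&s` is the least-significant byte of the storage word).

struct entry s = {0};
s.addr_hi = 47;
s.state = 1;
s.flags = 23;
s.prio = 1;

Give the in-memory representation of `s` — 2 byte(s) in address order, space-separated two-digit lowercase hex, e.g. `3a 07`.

[0+:6] addr_hi=47 & 0x3f = 0x2f; word=0x002f
[6+:1] state=1 & 0x1 = 0x1; word=0x006f
[7+:7] flags=23 & 0x7f = 0x17; word=0x0bef
[14+:2] prio=1 & 0x3 = 0x1; word=0x4bef
word = 0x4bef → little-endian bytes:
  [0]=0xef  [1]=0x4b

ef 4b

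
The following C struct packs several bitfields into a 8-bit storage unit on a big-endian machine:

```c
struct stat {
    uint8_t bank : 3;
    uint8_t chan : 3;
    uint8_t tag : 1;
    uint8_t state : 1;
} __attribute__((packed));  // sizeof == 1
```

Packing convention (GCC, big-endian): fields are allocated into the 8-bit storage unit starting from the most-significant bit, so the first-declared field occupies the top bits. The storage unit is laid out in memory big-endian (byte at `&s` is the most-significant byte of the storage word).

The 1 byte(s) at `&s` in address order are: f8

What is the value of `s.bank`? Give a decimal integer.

[0]=0xf8 (big-endian) → word 0xf8
bank:3 @ bit 5 → (0xf8>>5)&0x7 = 0x7  ←
chan:3 @ bit 2 → (0xf8>>2)&0x7 = 0x6
tag:1 @ bit 1 → (0xf8>>1)&0x1 = 0x0
state:1 @ bit 0 → (0xf8>>0)&0x1 = 0x0

7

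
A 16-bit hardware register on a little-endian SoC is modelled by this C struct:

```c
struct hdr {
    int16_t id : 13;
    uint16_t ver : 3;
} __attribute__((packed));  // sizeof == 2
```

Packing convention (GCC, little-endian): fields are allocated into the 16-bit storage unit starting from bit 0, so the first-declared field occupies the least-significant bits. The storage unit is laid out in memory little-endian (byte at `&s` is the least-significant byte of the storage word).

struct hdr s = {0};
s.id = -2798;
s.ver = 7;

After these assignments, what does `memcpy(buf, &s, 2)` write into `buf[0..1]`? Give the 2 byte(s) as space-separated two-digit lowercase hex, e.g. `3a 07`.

id:13 = -2798 → 0x1512 << 0 → word 0x1512
ver:3 = 7 → 0x7 << 13 → word 0xf512
word = 0xf512 → little-endian bytes:
  [0]=0x12  [1]=0xf5

12 f5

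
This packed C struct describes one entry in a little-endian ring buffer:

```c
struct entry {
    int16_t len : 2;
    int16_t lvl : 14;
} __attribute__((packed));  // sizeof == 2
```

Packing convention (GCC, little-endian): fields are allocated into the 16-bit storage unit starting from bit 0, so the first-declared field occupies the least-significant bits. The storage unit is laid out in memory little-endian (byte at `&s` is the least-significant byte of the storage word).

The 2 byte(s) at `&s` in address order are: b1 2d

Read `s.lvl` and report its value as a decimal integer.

2924

[0]=0xb1 [1]=0x2d (little-endian) → word 0x2db1
len [0+:2] = (word>>0) & 0x3 = 1
lvl [2+:14] = (word>>2) & 0x3fff = 2924  ←
lvl signed 14b, MSB=0: value = 2924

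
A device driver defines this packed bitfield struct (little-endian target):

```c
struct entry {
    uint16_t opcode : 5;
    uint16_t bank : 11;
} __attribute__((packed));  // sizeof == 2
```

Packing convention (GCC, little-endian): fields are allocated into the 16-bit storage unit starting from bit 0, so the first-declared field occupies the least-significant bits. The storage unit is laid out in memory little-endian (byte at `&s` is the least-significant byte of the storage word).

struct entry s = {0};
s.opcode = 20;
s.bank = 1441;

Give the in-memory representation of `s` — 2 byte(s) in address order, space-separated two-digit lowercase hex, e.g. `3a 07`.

34 b4

opcode (5b) val=20 bits=0x14 at bit 0: 0x0014
bank (11b) val=1441 bits=0x5a1 at bit 5: 0xb434
word = 0xb434 → little-endian bytes:
  [0]=0x34  [1]=0xb4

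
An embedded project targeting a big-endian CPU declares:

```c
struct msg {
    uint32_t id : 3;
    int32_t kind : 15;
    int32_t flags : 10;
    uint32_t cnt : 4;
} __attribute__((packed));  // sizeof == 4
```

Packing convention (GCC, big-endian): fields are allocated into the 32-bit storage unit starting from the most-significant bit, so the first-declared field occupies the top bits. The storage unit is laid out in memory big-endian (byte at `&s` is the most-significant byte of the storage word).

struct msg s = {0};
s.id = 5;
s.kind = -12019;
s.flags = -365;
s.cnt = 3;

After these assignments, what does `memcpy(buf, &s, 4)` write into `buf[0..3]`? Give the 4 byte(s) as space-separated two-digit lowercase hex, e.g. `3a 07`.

b4 43 69 33

id (3b) val=5 bits=0x5 at bit 29: 0xa0000000
kind (15b) val=-12019 bits=0x510d at bit 14: 0xb4434000
flags (10b) val=-365 bits=0x293 at bit 4: 0xb4436930
cnt (4b) val=3 bits=0x3 at bit 0: 0xb4436933
word = 0xb4436933 → big-endian bytes:
  [0]=0xb4  [1]=0x43  [2]=0x69  [3]=0x33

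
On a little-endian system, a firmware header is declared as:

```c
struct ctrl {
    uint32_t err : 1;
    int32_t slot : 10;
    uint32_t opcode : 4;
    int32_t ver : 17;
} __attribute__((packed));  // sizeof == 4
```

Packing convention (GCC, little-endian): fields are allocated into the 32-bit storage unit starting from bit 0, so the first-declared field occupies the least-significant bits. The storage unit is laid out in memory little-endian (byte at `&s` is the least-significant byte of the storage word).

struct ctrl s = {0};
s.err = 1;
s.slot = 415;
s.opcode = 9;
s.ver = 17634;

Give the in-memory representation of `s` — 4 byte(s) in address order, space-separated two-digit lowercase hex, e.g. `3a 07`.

3f 4b 71 22

err:1 = 1 → 0x1 << 0 → word 0x00000001
slot:10 = 415 → 0x19f << 1 → word 0x0000033f
opcode:4 = 9 → 0x9 << 11 → word 0x00004b3f
ver:17 = 17634 → 0x44e2 << 15 → word 0x22714b3f
word = 0x22714b3f → little-endian bytes:
  [0]=0x3f  [1]=0x4b  [2]=0x71  [3]=0x22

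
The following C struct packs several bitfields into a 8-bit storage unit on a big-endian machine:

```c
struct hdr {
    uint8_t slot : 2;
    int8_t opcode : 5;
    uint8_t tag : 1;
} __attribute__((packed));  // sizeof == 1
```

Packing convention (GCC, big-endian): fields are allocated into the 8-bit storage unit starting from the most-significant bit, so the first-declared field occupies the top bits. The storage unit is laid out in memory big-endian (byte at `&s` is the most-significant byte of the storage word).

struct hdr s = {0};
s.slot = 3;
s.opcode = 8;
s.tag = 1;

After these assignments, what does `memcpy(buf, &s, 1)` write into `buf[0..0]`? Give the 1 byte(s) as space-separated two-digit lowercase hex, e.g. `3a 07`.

slot (2b) val=3 bits=0x3 at bit 6: 0xc0
opcode (5b) val=8 bits=0x8 at bit 1: 0xd0
tag (1b) val=1 bits=0x1 at bit 0: 0xd1
word = 0xd1 → big-endian bytes:
  [0]=0xd1

d1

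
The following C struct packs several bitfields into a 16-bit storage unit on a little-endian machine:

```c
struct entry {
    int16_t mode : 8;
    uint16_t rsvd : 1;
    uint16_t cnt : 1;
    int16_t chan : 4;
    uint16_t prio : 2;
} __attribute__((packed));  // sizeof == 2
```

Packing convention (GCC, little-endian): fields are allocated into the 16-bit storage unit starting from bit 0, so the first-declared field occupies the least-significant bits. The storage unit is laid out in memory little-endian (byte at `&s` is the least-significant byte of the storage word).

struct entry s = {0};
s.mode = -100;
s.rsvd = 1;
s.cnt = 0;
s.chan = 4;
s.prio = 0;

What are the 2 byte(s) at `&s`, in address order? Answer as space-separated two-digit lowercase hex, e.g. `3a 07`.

9c 11

mode:8 = -100 → 0x9c << 0 → word 0x009c
rsvd:1 = 1 → 0x1 << 8 → word 0x019c
cnt:1 = 0 → 0x0 << 9 → word 0x019c
chan:4 = 4 → 0x4 << 10 → word 0x119c
prio:2 = 0 → 0x0 << 14 → word 0x119c
word = 0x119c → little-endian bytes:
  [0]=0x9c  [1]=0x11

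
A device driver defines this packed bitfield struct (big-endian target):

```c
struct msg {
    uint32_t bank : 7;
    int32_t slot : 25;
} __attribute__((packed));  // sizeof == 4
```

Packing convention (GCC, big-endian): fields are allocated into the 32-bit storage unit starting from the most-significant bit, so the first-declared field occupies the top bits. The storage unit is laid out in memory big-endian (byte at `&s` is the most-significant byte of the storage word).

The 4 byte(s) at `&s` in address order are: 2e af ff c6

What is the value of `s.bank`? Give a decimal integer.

23

[0]=0x2e [1]=0xaf [2]=0xff [3]=0xc6 (big-endian) → word 0x2eafffc6
bank:7 @ bit 25 → (0x2eafffc6>>25)&0x7f = 0x17  ←
slot:25 @ bit 0 → (0x2eafffc6>>0)&0x1ffffff = 0xafffc6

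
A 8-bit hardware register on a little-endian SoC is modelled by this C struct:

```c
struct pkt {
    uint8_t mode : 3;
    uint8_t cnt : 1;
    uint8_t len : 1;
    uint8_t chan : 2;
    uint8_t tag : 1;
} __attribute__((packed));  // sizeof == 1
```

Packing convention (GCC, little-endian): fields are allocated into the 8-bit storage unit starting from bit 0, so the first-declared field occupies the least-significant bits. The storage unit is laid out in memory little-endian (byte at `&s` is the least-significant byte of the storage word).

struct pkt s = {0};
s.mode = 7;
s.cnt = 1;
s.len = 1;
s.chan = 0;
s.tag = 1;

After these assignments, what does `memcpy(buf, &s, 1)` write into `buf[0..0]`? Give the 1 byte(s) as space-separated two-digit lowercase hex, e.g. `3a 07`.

mode:3 = 7 → 0x7 << 0 → word 0x07
cnt:1 = 1 → 0x1 << 3 → word 0x0f
len:1 = 1 → 0x1 << 4 → word 0x1f
chan:2 = 0 → 0x0 << 5 → word 0x1f
tag:1 = 1 → 0x1 << 7 → word 0x9f
word = 0x9f → little-endian bytes:
  [0]=0x9f

9f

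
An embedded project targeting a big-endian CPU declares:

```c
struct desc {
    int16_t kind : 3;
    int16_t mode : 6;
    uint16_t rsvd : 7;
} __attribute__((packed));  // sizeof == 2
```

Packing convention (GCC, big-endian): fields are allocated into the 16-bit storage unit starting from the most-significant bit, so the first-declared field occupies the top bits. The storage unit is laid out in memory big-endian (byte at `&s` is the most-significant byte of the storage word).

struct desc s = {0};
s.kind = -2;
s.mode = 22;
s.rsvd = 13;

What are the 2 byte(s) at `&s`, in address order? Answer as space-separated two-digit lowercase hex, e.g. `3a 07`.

[13+:3] kind=-2 & 0x7 = 0x6; word=0xc000
[7+:6] mode=22 & 0x3f = 0x16; word=0xcb00
[0+:7] rsvd=13 & 0x7f = 0xd; word=0xcb0d
word = 0xcb0d → big-endian bytes:
  [0]=0xcb  [1]=0x0d

cb 0d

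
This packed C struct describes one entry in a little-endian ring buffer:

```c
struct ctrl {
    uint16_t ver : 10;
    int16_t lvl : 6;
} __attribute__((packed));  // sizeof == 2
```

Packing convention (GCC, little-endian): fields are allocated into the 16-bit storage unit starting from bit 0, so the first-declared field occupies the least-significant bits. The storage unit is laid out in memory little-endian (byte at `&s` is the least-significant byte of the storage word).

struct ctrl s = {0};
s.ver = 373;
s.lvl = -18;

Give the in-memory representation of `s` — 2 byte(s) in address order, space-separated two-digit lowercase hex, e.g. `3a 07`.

[0+:10] ver=373 & 0x3ff = 0x175; word=0x0175
[10+:6] lvl=-18 & 0x3f = 0x2e; word=0xb975
word = 0xb975 → little-endian bytes:
  [0]=0x75  [1]=0xb9

75 b9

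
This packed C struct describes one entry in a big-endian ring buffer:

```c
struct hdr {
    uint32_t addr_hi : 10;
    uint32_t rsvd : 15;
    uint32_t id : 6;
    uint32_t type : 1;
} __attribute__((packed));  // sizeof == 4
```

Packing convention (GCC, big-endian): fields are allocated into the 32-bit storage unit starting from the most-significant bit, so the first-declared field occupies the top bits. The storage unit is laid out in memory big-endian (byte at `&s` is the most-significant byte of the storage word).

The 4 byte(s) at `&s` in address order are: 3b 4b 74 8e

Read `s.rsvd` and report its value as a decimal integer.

[0]=0x3b [1]=0x4b [2]=0x74 [3]=0x8e (big-endian) → word 0x3b4b748e
addr_hi [22+:10] = (word>>22) & 0x3ff = 237
rsvd [7+:15] = (word>>7) & 0x7fff = 5865  ←
id [1+:6] = (word>>1) & 0x3f = 7
type [0+:1] = (word>>0) & 0x1 = 0

5865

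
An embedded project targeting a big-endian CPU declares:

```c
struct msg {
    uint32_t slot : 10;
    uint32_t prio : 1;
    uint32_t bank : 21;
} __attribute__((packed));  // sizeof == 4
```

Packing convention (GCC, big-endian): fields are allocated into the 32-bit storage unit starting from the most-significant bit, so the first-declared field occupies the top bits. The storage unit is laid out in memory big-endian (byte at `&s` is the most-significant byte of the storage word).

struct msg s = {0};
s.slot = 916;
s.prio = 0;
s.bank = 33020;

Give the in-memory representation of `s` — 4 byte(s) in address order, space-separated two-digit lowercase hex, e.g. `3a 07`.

e5 00 80 fc

[22+:10] slot=916 & 0x3ff = 0x394; word=0xe5000000
[21+:1] prio=0 & 0x1 = 0x0; word=0xe5000000
[0+:21] bank=33020 & 0x1fffff = 0x80fc; word=0xe50080fc
word = 0xe50080fc → big-endian bytes:
  [0]=0xe5  [1]=0x00  [2]=0x80  [3]=0xfc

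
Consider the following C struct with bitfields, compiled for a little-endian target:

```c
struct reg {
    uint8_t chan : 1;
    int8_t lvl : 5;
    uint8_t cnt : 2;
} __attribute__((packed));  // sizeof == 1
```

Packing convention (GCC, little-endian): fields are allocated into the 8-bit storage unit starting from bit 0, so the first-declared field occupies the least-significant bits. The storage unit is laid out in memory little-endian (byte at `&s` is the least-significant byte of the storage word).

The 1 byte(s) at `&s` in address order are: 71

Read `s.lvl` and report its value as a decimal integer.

[0]=0x71 (little-endian) → word 0x71
chan [0+:1] = (word>>0) & 0x1 = 1
lvl [1+:5] = (word>>1) & 0x1f = 24  ←
cnt [6+:2] = (word>>6) & 0x3 = 1
lvl signed 5b, MSB=1: 24 - 32 = -8

-8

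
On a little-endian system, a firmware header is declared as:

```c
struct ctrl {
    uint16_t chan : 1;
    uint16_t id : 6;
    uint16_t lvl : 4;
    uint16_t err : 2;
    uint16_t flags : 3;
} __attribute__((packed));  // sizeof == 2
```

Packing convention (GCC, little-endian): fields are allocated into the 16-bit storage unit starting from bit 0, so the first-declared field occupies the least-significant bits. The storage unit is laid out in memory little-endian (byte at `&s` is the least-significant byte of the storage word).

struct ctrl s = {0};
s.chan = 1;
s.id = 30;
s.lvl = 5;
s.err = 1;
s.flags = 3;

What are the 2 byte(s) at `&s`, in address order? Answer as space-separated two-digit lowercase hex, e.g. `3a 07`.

bd 6a

[0+:1] chan=1 & 0x1 = 0x1; word=0x0001
[1+:6] id=30 & 0x3f = 0x1e; word=0x003d
[7+:4] lvl=5 & 0xf = 0x5; word=0x02bd
[11+:2] err=1 & 0x3 = 0x1; word=0x0abd
[13+:3] flags=3 & 0x7 = 0x3; word=0x6abd
word = 0x6abd → little-endian bytes:
  [0]=0xbd  [1]=0x6a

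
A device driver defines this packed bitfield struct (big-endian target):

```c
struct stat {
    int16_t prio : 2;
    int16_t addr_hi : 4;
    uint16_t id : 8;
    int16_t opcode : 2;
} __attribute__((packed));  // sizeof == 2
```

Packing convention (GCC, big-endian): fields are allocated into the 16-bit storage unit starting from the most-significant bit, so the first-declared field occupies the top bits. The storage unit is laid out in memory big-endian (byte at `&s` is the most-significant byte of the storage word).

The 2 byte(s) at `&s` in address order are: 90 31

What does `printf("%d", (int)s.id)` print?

[0]=0x90 [1]=0x31 (big-endian) → word 0x9031
prio:2 @ bit 14 → (0x9031>>14)&0x3 = 0x2
addr_hi:4 @ bit 10 → (0x9031>>10)&0xf = 0x4
id:8 @ bit 2 → (0x9031>>2)&0xff = 0xc  ←
opcode:2 @ bit 0 → (0x9031>>0)&0x3 = 0x1

12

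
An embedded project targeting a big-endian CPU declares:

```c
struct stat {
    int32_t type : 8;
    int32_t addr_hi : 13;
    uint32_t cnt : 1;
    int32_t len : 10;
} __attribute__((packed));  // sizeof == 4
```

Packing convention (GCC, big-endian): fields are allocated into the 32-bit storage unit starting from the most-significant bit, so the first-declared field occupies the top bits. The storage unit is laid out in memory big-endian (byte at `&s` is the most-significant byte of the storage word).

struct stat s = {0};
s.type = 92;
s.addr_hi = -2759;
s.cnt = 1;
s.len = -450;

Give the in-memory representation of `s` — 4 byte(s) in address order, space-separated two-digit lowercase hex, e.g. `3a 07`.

5c a9 ce 3e

type (8b) val=92 bits=0x5c at bit 24: 0x5c000000
addr_hi (13b) val=-2759 bits=0x1539 at bit 11: 0x5ca9c800
cnt (1b) val=1 bits=0x1 at bit 10: 0x5ca9cc00
len (10b) val=-450 bits=0x23e at bit 0: 0x5ca9ce3e
word = 0x5ca9ce3e → big-endian bytes:
  [0]=0x5c  [1]=0xa9  [2]=0xce  [3]=0x3e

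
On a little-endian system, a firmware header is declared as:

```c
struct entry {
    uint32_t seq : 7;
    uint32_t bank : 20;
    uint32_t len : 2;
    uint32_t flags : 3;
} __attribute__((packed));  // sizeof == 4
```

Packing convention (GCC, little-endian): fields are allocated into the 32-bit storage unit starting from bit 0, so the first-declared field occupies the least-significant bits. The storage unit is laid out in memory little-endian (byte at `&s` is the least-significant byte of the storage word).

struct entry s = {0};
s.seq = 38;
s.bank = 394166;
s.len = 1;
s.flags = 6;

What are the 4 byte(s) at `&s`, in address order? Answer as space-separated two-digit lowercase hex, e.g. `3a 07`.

seq (7b) val=38 bits=0x26 at bit 0: 0x00000026
bank (20b) val=394166 bits=0x603b6 at bit 7: 0x0301db26
len (2b) val=1 bits=0x1 at bit 27: 0x0b01db26
flags (3b) val=6 bits=0x6 at bit 29: 0xcb01db26
word = 0xcb01db26 → little-endian bytes:
  [0]=0x26  [1]=0xdb  [2]=0x01  [3]=0xcb

26 db 01 cb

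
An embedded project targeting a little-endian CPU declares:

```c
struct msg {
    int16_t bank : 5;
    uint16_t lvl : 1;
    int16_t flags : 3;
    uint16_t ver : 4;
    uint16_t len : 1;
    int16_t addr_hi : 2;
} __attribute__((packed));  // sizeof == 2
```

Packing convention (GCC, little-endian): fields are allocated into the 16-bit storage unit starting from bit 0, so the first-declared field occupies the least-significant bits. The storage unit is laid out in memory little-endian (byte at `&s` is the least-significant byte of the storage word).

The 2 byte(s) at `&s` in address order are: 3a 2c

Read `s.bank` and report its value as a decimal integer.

[0]=0x3a [1]=0x2c (little-endian) → word 0x2c3a
bank [0+:5] = (word>>0) & 0x1f = 26  ←
lvl [5+:1] = (word>>5) & 0x1 = 1
flags [6+:3] = (word>>6) & 0x7 = 0
ver [9+:4] = (word>>9) & 0xf = 6
len [13+:1] = (word>>13) & 0x1 = 1
addr_hi [14+:2] = (word>>14) & 0x3 = 0
bank signed 5b, MSB=1: 26 - 32 = -6

-6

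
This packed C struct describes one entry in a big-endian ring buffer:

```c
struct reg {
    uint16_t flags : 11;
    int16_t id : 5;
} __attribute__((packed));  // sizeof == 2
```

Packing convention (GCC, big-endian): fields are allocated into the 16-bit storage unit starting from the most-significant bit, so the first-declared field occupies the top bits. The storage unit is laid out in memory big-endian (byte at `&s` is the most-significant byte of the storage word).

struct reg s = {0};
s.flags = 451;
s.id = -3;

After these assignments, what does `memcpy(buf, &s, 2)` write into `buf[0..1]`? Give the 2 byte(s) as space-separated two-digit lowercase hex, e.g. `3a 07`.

flags (11b) val=451 bits=0x1c3 at bit 5: 0x3860
id (5b) val=-3 bits=0x1d at bit 0: 0x387d
word = 0x387d → big-endian bytes:
  [0]=0x38  [1]=0x7d

38 7d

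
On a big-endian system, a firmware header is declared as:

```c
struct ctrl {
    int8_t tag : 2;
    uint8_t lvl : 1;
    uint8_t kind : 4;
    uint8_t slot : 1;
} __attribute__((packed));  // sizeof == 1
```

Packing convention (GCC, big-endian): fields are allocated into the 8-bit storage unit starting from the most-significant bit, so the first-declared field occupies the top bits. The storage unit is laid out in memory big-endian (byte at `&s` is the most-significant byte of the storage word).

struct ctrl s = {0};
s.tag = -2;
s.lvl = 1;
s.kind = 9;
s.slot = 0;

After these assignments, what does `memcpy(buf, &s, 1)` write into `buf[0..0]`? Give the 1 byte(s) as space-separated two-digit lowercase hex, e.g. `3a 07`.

tag:2 = -2 → 0x2 << 6 → word 0x80
lvl:1 = 1 → 0x1 << 5 → word 0xa0
kind:4 = 9 → 0x9 << 1 → word 0xb2
slot:1 = 0 → 0x0 << 0 → word 0xb2
word = 0xb2 → big-endian bytes:
  [0]=0xb2

b2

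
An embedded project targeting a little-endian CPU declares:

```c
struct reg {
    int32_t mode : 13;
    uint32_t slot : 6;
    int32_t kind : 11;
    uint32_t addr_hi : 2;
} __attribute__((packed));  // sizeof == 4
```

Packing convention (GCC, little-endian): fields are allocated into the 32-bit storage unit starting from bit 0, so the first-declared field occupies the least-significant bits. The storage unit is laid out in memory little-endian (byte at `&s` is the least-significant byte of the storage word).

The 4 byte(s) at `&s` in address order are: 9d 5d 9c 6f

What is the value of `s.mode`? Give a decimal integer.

[0]=0x9d [1]=0x5d [2]=0x9c [3]=0x6f (little-endian) → word 0x6f9c5d9d
mode [0+:13] = (word>>0) & 0x1fff = 7581  ←
slot [13+:6] = (word>>13) & 0x3f = 34
kind [19+:11] = (word>>19) & 0x7ff = 1523
addr_hi [30+:2] = (word>>30) & 0x3 = 1
mode signed 13b, MSB=1: 7581 - 8192 = -611

-611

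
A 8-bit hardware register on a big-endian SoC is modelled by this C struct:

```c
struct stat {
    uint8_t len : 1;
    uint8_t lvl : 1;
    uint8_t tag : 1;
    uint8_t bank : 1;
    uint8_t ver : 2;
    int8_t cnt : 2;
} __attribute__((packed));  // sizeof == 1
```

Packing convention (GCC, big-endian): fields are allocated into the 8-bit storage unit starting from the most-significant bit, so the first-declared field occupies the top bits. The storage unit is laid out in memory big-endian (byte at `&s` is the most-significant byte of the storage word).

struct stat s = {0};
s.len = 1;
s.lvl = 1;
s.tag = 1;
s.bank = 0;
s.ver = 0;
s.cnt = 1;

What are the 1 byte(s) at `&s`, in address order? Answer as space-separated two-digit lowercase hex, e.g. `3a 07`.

len:1 = 1 → 0x1 << 7 → word 0x80
lvl:1 = 1 → 0x1 << 6 → word 0xc0
tag:1 = 1 → 0x1 << 5 → word 0xe0
bank:1 = 0 → 0x0 << 4 → word 0xe0
ver:2 = 0 → 0x0 << 2 → word 0xe0
cnt:2 = 1 → 0x1 << 0 → word 0xe1
word = 0xe1 → big-endian bytes:
  [0]=0xe1

e1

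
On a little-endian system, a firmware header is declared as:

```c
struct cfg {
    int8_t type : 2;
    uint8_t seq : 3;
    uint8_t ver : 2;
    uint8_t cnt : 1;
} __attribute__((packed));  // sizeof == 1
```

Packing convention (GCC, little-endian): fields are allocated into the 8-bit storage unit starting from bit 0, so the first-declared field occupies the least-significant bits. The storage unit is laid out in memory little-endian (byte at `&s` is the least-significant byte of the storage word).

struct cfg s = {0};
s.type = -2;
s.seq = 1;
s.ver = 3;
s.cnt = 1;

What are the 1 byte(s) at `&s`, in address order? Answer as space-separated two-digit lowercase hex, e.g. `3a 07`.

type (2b) val=-2 bits=0x2 at bit 0: 0x02
seq (3b) val=1 bits=0x1 at bit 2: 0x06
ver (2b) val=3 bits=0x3 at bit 5: 0x66
cnt (1b) val=1 bits=0x1 at bit 7: 0xe6
word = 0xe6 → little-endian bytes:
  [0]=0xe6

e6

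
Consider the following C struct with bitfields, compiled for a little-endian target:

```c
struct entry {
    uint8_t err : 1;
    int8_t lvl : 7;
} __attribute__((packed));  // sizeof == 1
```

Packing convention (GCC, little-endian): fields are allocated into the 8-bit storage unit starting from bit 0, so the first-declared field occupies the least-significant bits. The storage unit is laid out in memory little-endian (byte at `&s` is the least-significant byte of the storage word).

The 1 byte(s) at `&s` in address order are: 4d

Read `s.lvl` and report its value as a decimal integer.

[0]=0x4d (little-endian) → word 0x4d
err:1 @ bit 0 → (0x4d>>0)&0x1 = 0x1
lvl:7 @ bit 1 → (0x4d>>1)&0x7f = 0x26  ←
lvl signed 7b, MSB=0: value = 38

38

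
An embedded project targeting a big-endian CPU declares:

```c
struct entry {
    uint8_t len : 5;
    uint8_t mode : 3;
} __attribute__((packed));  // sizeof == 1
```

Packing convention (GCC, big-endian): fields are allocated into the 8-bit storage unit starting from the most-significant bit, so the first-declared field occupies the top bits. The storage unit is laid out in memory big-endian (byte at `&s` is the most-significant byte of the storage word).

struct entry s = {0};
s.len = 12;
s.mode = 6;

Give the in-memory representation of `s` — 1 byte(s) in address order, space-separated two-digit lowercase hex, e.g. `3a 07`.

66

len:5 = 12 → 0xc << 3 → word 0x60
mode:3 = 6 → 0x6 << 0 → word 0x66
word = 0x66 → big-endian bytes:
  [0]=0x66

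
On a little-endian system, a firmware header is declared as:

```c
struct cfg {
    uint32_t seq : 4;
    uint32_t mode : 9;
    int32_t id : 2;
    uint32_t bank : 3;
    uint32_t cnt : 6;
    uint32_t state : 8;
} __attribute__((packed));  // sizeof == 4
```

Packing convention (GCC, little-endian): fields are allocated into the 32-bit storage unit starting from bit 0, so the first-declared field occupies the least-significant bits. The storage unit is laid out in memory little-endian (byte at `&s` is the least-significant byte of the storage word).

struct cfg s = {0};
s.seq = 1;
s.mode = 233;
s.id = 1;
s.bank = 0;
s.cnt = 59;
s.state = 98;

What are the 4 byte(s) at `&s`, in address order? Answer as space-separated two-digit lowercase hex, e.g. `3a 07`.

91 2e ec 62

[0+:4] seq=1 & 0xf = 0x1; word=0x00000001
[4+:9] mode=233 & 0x1ff = 0xe9; word=0x00000e91
[13+:2] id=1 & 0x3 = 0x1; word=0x00002e91
[15+:3] bank=0 & 0x7 = 0x0; word=0x00002e91
[18+:6] cnt=59 & 0x3f = 0x3b; word=0x00ec2e91
[24+:8] state=98 & 0xff = 0x62; word=0x62ec2e91
word = 0x62ec2e91 → little-endian bytes:
  [0]=0x91  [1]=0x2e  [2]=0xec  [3]=0x62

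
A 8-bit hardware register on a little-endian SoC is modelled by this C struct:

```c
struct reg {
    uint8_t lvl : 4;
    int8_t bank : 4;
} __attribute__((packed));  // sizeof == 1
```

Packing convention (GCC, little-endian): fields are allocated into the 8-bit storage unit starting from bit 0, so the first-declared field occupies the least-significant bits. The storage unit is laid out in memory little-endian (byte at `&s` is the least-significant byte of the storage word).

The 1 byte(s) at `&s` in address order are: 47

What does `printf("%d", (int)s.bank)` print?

[0]=0x47 (little-endian) → word 0x47
lvl:4 @ bit 0 → (0x47>>0)&0xf = 0x7
bank:4 @ bit 4 → (0x47>>4)&0xf = 0x4  ←
bank signed 4b, MSB=0: value = 4

4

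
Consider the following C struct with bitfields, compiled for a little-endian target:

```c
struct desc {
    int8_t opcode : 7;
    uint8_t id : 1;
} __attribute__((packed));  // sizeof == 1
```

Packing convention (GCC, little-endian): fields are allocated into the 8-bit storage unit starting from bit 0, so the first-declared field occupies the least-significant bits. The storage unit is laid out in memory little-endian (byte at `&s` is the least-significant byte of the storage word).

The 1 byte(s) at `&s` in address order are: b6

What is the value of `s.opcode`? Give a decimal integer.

54

[0]=0xb6 (little-endian) → word 0xb6
opcode:7 @ bit 0 → (0xb6>>0)&0x7f = 0x36  ←
id:1 @ bit 7 → (0xb6>>7)&0x1 = 0x1
opcode signed 7b, MSB=0: value = 54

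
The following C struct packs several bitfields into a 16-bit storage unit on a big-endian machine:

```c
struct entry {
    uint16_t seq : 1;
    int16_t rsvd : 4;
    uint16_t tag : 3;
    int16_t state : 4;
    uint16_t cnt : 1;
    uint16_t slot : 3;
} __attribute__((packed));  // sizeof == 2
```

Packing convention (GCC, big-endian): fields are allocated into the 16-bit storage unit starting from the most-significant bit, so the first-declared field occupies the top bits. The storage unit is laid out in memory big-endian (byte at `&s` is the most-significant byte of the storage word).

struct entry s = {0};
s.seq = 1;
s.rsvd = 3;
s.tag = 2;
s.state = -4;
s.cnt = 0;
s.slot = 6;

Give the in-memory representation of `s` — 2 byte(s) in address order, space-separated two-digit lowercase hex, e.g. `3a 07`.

seq (1b) val=1 bits=0x1 at bit 15: 0x8000
rsvd (4b) val=3 bits=0x3 at bit 11: 0x9800
tag (3b) val=2 bits=0x2 at bit 8: 0x9a00
state (4b) val=-4 bits=0xc at bit 4: 0x9ac0
cnt (1b) val=0 bits=0x0 at bit 3: 0x9ac0
slot (3b) val=6 bits=0x6 at bit 0: 0x9ac6
word = 0x9ac6 → big-endian bytes:
  [0]=0x9a  [1]=0xc6

9a c6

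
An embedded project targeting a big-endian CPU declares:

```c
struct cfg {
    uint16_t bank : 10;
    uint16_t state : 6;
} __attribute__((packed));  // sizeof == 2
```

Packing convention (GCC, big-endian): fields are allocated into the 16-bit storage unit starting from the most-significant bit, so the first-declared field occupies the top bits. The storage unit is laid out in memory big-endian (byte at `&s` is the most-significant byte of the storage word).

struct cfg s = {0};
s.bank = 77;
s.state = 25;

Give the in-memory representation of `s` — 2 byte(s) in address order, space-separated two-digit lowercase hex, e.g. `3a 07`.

bank:10 = 77 → 0x4d << 6 → word 0x1340
state:6 = 25 → 0x19 << 0 → word 0x1359
word = 0x1359 → big-endian bytes:
  [0]=0x13  [1]=0x59

13 59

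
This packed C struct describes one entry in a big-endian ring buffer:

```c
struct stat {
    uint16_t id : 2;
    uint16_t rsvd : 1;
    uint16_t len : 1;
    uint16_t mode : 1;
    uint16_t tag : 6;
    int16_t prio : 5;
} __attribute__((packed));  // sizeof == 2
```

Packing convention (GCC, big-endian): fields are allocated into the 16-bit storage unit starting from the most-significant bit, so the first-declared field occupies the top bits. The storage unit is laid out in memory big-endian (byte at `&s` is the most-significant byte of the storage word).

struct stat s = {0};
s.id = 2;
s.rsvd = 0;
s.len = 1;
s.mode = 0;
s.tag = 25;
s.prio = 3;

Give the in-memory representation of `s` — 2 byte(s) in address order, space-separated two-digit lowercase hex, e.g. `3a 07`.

id:2 = 2 → 0x2 << 14 → word 0x8000
rsvd:1 = 0 → 0x0 << 13 → word 0x8000
len:1 = 1 → 0x1 << 12 → word 0x9000
mode:1 = 0 → 0x0 << 11 → word 0x9000
tag:6 = 25 → 0x19 << 5 → word 0x9320
prio:5 = 3 → 0x3 << 0 → word 0x9323
word = 0x9323 → big-endian bytes:
  [0]=0x93  [1]=0x23

93 23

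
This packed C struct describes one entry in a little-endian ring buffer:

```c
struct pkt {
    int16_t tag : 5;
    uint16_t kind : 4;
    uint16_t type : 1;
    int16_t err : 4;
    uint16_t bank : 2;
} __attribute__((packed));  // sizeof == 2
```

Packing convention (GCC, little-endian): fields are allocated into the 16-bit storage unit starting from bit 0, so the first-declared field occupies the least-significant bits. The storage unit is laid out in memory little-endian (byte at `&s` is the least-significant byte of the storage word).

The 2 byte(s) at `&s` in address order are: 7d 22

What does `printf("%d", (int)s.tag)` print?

-3

[0]=0x7d [1]=0x22 (little-endian) → word 0x227d
tag [0+:5] = (word>>0) & 0x1f = 29  ←
kind [5+:4] = (word>>5) & 0xf = 3
type [9+:1] = (word>>9) & 0x1 = 1
err [10+:4] = (word>>10) & 0xf = 8
bank [14+:2] = (word>>14) & 0x3 = 0
tag signed 5b, MSB=1: 29 - 32 = -3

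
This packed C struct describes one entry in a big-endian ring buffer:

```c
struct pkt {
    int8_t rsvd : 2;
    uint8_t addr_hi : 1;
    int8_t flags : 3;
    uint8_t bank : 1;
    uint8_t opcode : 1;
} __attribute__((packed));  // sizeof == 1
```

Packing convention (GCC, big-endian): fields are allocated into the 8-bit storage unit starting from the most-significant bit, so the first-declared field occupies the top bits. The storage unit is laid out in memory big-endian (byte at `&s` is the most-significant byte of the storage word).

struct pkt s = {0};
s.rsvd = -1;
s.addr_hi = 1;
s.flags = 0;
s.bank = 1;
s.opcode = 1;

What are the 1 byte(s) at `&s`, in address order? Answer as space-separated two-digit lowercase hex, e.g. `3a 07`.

e3

[6+:2] rsvd=-1 & 0x3 = 0x3; word=0xc0
[5+:1] addr_hi=1 & 0x1 = 0x1; word=0xe0
[2+:3] flags=0 & 0x7 = 0x0; word=0xe0
[1+:1] bank=1 & 0x1 = 0x1; word=0xe2
[0+:1] opcode=1 & 0x1 = 0x1; word=0xe3
word = 0xe3 → big-endian bytes:
  [0]=0xe3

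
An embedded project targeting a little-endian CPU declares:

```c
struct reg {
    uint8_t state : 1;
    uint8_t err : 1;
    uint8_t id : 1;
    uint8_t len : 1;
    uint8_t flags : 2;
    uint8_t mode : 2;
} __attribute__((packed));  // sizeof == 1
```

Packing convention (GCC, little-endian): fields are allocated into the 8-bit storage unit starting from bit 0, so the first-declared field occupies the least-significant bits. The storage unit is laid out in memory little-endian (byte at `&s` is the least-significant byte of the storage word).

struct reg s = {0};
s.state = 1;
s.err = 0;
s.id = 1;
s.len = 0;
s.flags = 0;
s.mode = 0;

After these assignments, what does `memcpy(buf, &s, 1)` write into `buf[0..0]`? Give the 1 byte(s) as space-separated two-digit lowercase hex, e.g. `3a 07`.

05

state (1b) val=1 bits=0x1 at bit 0: 0x01
err (1b) val=0 bits=0x0 at bit 1: 0x01
id (1b) val=1 bits=0x1 at bit 2: 0x05
len (1b) val=0 bits=0x0 at bit 3: 0x05
flags (2b) val=0 bits=0x0 at bit 4: 0x05
mode (2b) val=0 bits=0x0 at bit 6: 0x05
word = 0x05 → little-endian bytes:
  [0]=0x05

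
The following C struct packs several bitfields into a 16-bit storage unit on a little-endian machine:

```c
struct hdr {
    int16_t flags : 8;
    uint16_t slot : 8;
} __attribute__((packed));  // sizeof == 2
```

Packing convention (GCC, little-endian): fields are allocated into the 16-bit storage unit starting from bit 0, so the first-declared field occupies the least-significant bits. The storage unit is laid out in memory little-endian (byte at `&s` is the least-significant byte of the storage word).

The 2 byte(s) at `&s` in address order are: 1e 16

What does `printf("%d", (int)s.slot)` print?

22

[0]=0x1e [1]=0x16 (little-endian) → word 0x161e
flags [0+:8] = (word>>0) & 0xff = 30
slot [8+:8] = (word>>8) & 0xff = 22  ←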